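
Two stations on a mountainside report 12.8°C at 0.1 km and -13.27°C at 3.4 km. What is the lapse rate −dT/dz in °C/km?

Γ = −ΔT/Δz = (12.8 − (-13.27)) / (3400 − 100) m
  = 26.07°C / 3.3 km = 7.9°C/km

7.9°C/km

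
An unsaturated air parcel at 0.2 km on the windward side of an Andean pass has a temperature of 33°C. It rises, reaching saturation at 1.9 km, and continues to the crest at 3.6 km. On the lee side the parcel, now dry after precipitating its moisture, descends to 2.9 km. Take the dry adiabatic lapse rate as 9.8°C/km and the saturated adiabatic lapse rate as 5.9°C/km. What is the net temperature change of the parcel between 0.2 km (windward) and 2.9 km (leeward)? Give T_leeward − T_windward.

-19.83°C

From 200 m to 1900 m (dry): cools by 9.8 × 1.7 = 16.66°C, giving 16.34°C.
From 1900 m to 3600 m (saturated): cools by 5.9 × 1.7 = 10.03°C, giving 6.31°C.
From 3600 m to 2900 m (dry descent): warms by 9.8 × 0.7 = 6.86°C, giving 13.17°C.
Net change vs windward start: 13.17 − 33 = -19.83°C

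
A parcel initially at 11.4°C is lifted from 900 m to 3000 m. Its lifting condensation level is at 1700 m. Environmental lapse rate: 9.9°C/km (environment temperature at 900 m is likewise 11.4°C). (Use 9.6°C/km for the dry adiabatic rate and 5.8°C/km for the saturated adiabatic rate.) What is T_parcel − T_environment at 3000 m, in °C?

Parcel:
  From 900 m to 1700 m (dry): cools by 9.6 × 0.8 = 7.68°C, giving 3.72°C.
  From 1700 m to 3000 m (saturated): cools by 5.8 × 1.3 = 7.54°C, giving -3.82°C.
Environment:
  From 900 m to 3000 m (environment): cools by 9.9 × 2.1 = 20.79°C, giving -9.39°C.
T_parcel − T_env = -3.82 − (-9.39) = +5.57°C

+5.57°C (parcel warmer than environment)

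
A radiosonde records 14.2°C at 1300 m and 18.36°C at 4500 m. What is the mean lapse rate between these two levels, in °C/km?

-1.3°C/km

Γ = −ΔT/Δz = (14.2 − 18.36) / (4500 − 1300) m
  = -4.16°C / 3.2 km = -1.3°C/km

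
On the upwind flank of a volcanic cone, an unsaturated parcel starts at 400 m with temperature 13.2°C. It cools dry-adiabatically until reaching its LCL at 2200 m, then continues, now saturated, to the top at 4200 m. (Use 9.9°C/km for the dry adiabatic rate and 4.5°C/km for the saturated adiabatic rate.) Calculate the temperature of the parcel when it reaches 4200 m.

-13.62°C

From 400 m to 2200 m (dry): cools by 9.9 × 1.8 = 17.82°C, giving -4.62°C.
From 2200 m to 4200 m (saturated): cools by 4.5 × 2 = 9°C, giving -13.62°C.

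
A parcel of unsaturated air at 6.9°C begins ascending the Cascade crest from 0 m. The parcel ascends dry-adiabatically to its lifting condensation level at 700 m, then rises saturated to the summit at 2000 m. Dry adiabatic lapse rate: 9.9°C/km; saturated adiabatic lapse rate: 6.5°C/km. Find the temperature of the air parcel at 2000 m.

-8.48°C

0–700 m, dry: Δz = 0.7 km ⇒ ΔT = -6.93°C; T = -0.03°C
700–2000 m, saturated: Δz = 1.3 km ⇒ ΔT = -8.45°C; T = -8.48°C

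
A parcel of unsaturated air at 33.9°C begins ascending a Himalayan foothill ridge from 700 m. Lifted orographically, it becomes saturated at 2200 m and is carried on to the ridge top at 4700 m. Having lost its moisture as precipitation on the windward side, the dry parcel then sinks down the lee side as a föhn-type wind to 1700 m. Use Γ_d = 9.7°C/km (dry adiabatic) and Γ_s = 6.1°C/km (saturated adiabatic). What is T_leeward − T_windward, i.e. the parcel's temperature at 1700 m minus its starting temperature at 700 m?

-0.7°C

700–2200 m, dry: Δz = 1.5 km ⇒ ΔT = -14.55°C; T = 19.35°C
2200–4700 m, saturated: Δz = 2.5 km ⇒ ΔT = -15.25°C; T = 4.1°C
4700–1700 m, dry descent: Δz = 3 km ⇒ ΔT = +29.1°C; T = 33.2°C
Net change vs windward start: 33.2 − 33.9 = -0.7°C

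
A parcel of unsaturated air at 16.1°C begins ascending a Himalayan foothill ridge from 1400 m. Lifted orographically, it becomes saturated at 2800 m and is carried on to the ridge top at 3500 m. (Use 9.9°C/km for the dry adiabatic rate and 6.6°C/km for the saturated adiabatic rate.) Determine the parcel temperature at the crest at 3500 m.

1400 → 2800 m (dry, 9.9°C/km): ΔT = -9.9 × 1.4 = -13.86°C → T = 2.24°C
2800 → 3500 m (saturated, 6.6°C/km): ΔT = -6.6 × 0.7 = -4.62°C → T = -2.38°C

-2.38°C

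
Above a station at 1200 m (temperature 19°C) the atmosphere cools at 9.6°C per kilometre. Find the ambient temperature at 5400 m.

-21.32°C

From 1200 m to 5400 m (environmental): cools by 9.6 × 4.2 = 40.32°C, giving -21.32°C.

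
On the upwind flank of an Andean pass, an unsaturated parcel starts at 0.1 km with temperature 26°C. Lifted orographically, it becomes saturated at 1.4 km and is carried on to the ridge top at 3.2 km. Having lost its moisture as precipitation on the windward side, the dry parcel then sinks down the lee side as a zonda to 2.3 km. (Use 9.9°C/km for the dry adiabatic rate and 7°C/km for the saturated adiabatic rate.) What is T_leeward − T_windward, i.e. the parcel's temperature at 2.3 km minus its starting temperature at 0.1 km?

-16.56°C

100–1400 m, dry: Δz = 1.3 km ⇒ ΔT = -12.87°C; T = 13.13°C
1400–3200 m, saturated: Δz = 1.8 km ⇒ ΔT = -12.6°C; T = 0.53°C
3200–2300 m, dry descent: Δz = 0.9 km ⇒ ΔT = +8.91°C; T = 9.44°C
Net change vs windward start: 9.44 − 26 = -16.56°C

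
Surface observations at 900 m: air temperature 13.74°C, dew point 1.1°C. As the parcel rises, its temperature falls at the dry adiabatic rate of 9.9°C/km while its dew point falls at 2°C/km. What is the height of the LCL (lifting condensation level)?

2500 m

T and T_d converge at 9.9 − 2 = 7.9°C per km
Height above start = (13.74 − 1.1) / 7.9 = 1.6 km
LCL altitude = 900 m + 1600 m = 2500 m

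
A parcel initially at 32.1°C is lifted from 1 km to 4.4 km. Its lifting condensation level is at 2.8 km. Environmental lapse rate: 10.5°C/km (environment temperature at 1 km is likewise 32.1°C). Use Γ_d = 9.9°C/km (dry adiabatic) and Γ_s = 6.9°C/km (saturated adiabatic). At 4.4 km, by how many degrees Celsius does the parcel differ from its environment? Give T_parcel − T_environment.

+6.84°C (parcel warmer than environment)

Parcel:
  From 1000 m to 2800 m (dry): cools by 9.9 × 1.8 = 17.82°C, giving 14.28°C.
  From 2800 m to 4400 m (saturated): cools by 6.9 × 1.6 = 11.04°C, giving 3.24°C.
Environment:
  From 1000 m to 4400 m (environment): cools by 10.5 × 3.4 = 35.7°C, giving -3.6°C.
T_parcel − T_env = 3.24 − (-3.6) = +6.84°C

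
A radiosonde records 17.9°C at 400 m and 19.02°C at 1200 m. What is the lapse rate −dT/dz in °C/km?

-1.4°C/km

Γ = −ΔT/Δz = (17.9 − 19.02) / (1200 − 400) m
  = -1.12°C / 0.8 km = -1.4°C/km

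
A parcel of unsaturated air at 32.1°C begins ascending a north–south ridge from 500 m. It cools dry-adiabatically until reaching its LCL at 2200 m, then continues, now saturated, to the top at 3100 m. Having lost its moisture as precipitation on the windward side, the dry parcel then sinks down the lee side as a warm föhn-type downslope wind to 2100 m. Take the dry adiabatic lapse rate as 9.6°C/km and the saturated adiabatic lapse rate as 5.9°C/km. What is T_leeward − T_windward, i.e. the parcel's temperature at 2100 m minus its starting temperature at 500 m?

-12.03°C

Dry to 2200 m: -9.6 × 1.7 km = -16.32°C, so T = 15.78°C.
Saturated to 3100 m: -5.9 × 0.9 km = -5.31°C, so T = 10.47°C.
Dry descent to 2100 m: +9.6 × 1 km = +9.6°C, so T = 20.07°C.
Net change vs windward start: 20.07 − 32.1 = -12.03°C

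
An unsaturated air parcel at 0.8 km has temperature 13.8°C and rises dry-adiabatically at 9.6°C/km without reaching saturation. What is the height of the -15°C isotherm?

Height above start = (13.8 − (-15)) / 9.6 = 3 km
Altitude = 800 m + 3000 m = 3800 m

3.8 km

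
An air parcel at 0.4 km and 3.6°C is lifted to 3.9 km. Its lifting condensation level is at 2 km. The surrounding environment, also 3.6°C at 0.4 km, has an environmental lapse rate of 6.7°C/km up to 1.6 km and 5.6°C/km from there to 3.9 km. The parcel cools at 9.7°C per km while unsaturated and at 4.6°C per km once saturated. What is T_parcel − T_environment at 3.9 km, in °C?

-3.34°C (parcel cooler than environment)

Parcel:
  400–2000 m, dry: Δz = 1.6 km ⇒ ΔT = -15.52°C; T = -11.92°C
  2000–3900 m, saturated: Δz = 1.9 km ⇒ ΔT = -8.74°C; T = -20.66°C
Environment:
  400–1600 m, environment, lower layer: Δz = 1.2 km ⇒ ΔT = -8.04°C; T = -4.44°C
  1600–3900 m, environment, upper layer: Δz = 2.3 km ⇒ ΔT = -12.88°C; T = -17.32°C
T_parcel − T_env = -20.66 − (-17.32) = -3.34°C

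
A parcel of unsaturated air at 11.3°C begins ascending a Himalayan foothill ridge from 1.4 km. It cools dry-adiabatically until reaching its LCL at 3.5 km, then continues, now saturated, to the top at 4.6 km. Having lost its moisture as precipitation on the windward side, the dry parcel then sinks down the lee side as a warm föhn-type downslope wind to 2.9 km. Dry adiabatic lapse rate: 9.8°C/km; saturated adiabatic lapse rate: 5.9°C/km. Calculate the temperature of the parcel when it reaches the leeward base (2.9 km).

0.89°C

1400 → 3500 m (dry, 9.8°C/km): ΔT = -9.8 × 2.1 = -20.58°C → T = -9.28°C
3500 → 4600 m (saturated, 5.9°C/km): ΔT = -5.9 × 1.1 = -6.49°C → T = -15.77°C
4600 → 2900 m (dry descent, 9.8°C/km): ΔT = +9.8 × 1.7 = +16.66°C → T = 0.89°C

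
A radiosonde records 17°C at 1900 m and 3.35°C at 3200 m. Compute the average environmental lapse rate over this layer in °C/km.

10.5°C/km

Γ = −ΔT/Δz = (17 − 3.35) / (3200 − 1900) m
  = 13.65°C / 1.3 km = 10.5°C/km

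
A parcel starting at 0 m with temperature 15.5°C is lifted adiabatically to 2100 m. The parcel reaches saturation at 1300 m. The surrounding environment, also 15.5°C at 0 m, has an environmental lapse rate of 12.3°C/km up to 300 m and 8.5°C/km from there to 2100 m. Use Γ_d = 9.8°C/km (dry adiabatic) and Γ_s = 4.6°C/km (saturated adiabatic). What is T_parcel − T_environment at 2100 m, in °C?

Parcel:
  From 0 m to 1300 m (dry): cools by 9.8 × 1.3 = 12.74°C, giving 2.76°C.
  From 1300 m to 2100 m (saturated): cools by 4.6 × 0.8 = 3.68°C, giving -0.92°C.
Environment:
  From 0 m to 300 m (environment, lower layer): cools by 12.3 × 0.3 = 3.69°C, giving 11.81°C.
  From 300 m to 2100 m (environment, upper layer): cools by 8.5 × 1.8 = 15.3°C, giving -3.49°C.
T_parcel − T_env = -0.92 − (-3.49) = +2.57°C

+2.57°C (parcel warmer than environment)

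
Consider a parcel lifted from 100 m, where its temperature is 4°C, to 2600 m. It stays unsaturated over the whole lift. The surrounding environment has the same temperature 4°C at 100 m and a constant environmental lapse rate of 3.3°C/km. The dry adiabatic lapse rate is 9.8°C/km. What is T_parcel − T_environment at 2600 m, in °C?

Parcel:
  100 → 2600 m (dry, 9.8°C/km): ΔT = -9.8 × 2.5 = -24.5°C → T = -20.5°C
Environment:
  100 → 2600 m (environment, 3.3°C/km): ΔT = -3.3 × 2.5 = -8.25°C → T = -4.25°C
T_parcel − T_env = -20.5 − (-4.25) = -16.25°C

-16.25°C (parcel cooler than environment)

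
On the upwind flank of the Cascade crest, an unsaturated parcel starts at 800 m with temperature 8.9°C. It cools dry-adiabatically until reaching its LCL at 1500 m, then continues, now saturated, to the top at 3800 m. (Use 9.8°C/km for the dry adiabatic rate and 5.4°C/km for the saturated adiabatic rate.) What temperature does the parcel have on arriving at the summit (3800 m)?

-10.38°C

Dry to 1500 m: -9.8 × 0.7 km = -6.86°C, so T = 2.04°C.
Saturated to 3800 m: -5.4 × 2.3 km = -12.42°C, so T = -10.38°C.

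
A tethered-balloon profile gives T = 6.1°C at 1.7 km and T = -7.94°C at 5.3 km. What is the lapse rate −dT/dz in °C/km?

Γ = −ΔT/Δz = (6.1 − (-7.94)) / (5300 − 1700) m
  = 14.04°C / 3.6 km = 3.9°C/km

3.9°C/km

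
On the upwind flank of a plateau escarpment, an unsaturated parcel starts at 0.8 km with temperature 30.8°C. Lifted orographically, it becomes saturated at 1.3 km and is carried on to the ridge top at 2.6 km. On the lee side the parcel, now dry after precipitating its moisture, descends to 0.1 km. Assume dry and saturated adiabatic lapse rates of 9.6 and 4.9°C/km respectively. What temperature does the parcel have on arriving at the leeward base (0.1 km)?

From 800 m to 1300 m (dry): cools by 9.6 × 0.5 = 4.8°C, giving 26°C.
From 1300 m to 2600 m (saturated): cools by 4.9 × 1.3 = 6.37°C, giving 19.63°C.
From 2600 m to 100 m (dry descent): warms by 9.6 × 2.5 = 24°C, giving 43.63°C.

43.63°C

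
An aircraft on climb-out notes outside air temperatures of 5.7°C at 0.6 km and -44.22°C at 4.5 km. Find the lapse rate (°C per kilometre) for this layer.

Γ = −ΔT/Δz = (5.7 − (-44.22)) / (4500 − 600) m
  = 49.92°C / 3.9 km = 12.8°C/km

12.8°C/km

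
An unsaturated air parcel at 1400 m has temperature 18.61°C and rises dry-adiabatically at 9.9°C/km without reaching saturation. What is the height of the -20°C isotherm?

5300 m

Height above start = (18.61 − (-20)) / 9.9 = 3.9 km
Altitude = 1400 m + 3900 m = 5300 m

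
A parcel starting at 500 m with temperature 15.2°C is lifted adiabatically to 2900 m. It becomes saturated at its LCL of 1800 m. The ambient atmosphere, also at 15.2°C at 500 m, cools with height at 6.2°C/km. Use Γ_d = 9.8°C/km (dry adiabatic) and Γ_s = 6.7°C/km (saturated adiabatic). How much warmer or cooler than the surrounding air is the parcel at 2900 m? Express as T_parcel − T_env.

Parcel:
  From 500 m to 1800 m (dry): cools by 9.8 × 1.3 = 12.74°C, giving 2.46°C.
  From 1800 m to 2900 m (saturated): cools by 6.7 × 1.1 = 7.37°C, giving -4.91°C.
Environment:
  From 500 m to 2900 m (environment): cools by 6.2 × 2.4 = 14.88°C, giving 0.32°C.
T_parcel − T_env = -4.91 − 0.32 = -5.23°C

-5.23°C (parcel cooler than environment)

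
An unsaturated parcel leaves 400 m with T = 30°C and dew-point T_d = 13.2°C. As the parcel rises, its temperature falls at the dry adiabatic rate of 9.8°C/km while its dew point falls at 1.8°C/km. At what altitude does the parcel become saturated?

T and T_d converge at 9.8 − 1.8 = 8°C per km
Height above start = (30 − 13.2) / 8 = 2.1 km
LCL altitude = 400 m + 2100 m = 2500 m

2500 m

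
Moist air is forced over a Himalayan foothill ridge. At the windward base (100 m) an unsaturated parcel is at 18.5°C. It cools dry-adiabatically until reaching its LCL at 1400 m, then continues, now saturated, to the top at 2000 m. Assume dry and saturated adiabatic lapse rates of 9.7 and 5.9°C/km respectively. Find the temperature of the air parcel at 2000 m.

2.35°C

100–1400 m, dry: Δz = 1.3 km ⇒ ΔT = -12.61°C; T = 5.89°C
1400–2000 m, saturated: Δz = 0.6 km ⇒ ΔT = -3.54°C; T = 2.35°C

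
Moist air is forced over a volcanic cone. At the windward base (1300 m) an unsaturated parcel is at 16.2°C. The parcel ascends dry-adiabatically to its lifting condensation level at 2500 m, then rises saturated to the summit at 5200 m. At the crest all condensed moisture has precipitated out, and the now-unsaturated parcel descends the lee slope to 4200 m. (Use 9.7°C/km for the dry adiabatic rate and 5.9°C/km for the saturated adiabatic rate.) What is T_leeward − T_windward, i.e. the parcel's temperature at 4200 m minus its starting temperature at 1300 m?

-17.87°C

Dry to 2500 m: -9.7 × 1.2 km = -11.64°C, so T = 4.56°C.
Saturated to 5200 m: -5.9 × 2.7 km = -15.93°C, so T = -11.37°C.
Dry descent to 4200 m: +9.7 × 1 km = +9.7°C, so T = -1.67°C.
Net change vs windward start: -1.67 − 16.2 = -17.87°C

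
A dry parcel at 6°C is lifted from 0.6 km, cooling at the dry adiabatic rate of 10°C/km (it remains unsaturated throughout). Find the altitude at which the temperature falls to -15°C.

2.7 km

Height above start = (6 − (-15)) / 10 = 2.1 km
Altitude = 600 m + 2100 m = 2700 m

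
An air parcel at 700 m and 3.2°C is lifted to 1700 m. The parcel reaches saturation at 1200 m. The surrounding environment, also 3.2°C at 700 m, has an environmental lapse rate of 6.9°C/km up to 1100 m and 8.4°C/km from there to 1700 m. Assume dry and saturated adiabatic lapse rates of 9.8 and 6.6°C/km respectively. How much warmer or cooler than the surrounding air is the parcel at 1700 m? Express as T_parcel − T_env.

Parcel:
  From 700 m to 1200 m (dry): cools by 9.8 × 0.5 = 4.9°C, giving -1.7°C.
  From 1200 m to 1700 m (saturated): cools by 6.6 × 0.5 = 3.3°C, giving -5°C.
Environment:
  From 700 m to 1100 m (environment, lower layer): cools by 6.9 × 0.4 = 2.76°C, giving 0.44°C.
  From 1100 m to 1700 m (environment, upper layer): cools by 8.4 × 0.6 = 5.04°C, giving -4.6°C.
T_parcel − T_env = -5 − (-4.6) = -0.4°C

-0.4°C (parcel cooler than environment)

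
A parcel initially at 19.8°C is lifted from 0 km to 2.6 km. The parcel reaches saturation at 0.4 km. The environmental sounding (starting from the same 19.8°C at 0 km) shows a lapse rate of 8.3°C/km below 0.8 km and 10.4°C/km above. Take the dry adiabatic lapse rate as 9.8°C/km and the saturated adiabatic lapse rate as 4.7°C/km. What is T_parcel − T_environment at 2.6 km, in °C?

+11.1°C (parcel warmer than environment)

Parcel:
  0 → 400 m (dry, 9.8°C/km): ΔT = -9.8 × 0.4 = -3.92°C → T = 15.88°C
  400 → 2600 m (saturated, 4.7°C/km): ΔT = -4.7 × 2.2 = -10.34°C → T = 5.54°C
Environment:
  0 → 800 m (environment, lower layer, 8.3°C/km): ΔT = -8.3 × 0.8 = -6.64°C → T = 13.16°C
  800 → 2600 m (environment, upper layer, 10.4°C/km): ΔT = -10.4 × 1.8 = -18.72°C → T = -5.56°C
T_parcel − T_env = 5.54 − (-5.56) = +11.1°C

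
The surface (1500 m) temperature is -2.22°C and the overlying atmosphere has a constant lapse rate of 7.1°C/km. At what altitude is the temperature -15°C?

3300 m

Height above start = (-2.22 − (-15)) / 7.1 = 1.8 km
Altitude = 1500 m + 1800 m = 3300 m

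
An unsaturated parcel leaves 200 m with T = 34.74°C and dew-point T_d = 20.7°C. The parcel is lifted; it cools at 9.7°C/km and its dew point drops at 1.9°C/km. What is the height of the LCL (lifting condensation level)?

2000 m

T and T_d converge at 9.7 − 1.9 = 7.8°C per km
Height above start = (34.74 − 20.7) / 7.8 = 1.8 km
LCL altitude = 200 m + 1800 m = 2000 m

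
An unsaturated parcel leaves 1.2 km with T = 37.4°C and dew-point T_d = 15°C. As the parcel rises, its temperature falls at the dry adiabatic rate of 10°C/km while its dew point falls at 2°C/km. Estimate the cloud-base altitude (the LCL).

T and T_d converge at 10 − 2 = 8°C per km
Height above start = (37.4 − 15) / 8 = 2.8 km
LCL altitude = 1200 m + 2800 m = 4000 m

4 km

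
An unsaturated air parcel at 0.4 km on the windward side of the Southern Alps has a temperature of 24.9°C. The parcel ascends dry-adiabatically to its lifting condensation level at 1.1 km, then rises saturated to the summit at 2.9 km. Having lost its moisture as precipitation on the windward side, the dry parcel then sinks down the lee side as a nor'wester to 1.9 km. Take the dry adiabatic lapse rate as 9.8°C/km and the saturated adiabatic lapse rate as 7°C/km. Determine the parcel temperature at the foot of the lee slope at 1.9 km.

15.24°C

From 400 m to 1100 m (dry): cools by 9.8 × 0.7 = 6.86°C, giving 18.04°C.
From 1100 m to 2900 m (saturated): cools by 7 × 1.8 = 12.6°C, giving 5.44°C.
From 2900 m to 1900 m (dry descent): warms by 9.8 × 1 = 9.8°C, giving 15.24°C.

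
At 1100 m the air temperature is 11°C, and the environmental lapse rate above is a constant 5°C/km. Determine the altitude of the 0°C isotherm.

3300 m

Height above start = (11 − 0) / 5 = 2.2 km
Altitude = 1100 m + 2200 m = 3300 m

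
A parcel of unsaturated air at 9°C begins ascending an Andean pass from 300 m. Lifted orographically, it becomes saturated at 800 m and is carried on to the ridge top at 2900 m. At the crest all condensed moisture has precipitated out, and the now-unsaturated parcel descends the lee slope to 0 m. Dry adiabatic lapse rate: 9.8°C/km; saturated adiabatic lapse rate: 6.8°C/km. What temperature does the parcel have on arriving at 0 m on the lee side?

18.24°C

300–800 m, dry: Δz = 0.5 km ⇒ ΔT = -4.9°C; T = 4.1°C
800–2900 m, saturated: Δz = 2.1 km ⇒ ΔT = -14.28°C; T = -10.18°C
2900–0 m, dry descent: Δz = 2.9 km ⇒ ΔT = +28.42°C; T = 18.24°C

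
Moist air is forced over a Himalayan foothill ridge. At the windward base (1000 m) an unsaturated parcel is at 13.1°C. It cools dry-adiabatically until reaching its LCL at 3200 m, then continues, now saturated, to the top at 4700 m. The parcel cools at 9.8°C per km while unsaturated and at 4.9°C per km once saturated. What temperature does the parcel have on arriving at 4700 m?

-15.81°C

Dry to 3200 m: -9.8 × 2.2 km = -21.56°C, so T = -8.46°C.
Saturated to 4700 m: -4.9 × 1.5 km = -7.35°C, so T = -15.81°C.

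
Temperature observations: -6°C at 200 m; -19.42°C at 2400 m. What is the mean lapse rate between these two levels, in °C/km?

Γ = −ΔT/Δz = (-6 − (-19.42)) / (2400 − 200) m
  = 13.42°C / 2.2 km = 6.1°C/km

6.1°C/km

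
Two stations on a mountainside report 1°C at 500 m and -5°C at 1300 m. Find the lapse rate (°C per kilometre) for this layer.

7.5°C/km

Γ = −ΔT/Δz = (1 − (-5)) / (1300 − 500) m
  = 6°C / 0.8 km = 7.5°C/km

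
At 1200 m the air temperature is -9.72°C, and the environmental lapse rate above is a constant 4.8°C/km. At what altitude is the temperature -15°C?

2300 m

Height above start = (-9.72 − (-15)) / 4.8 = 1.1 km
Altitude = 1200 m + 1100 m = 2300 m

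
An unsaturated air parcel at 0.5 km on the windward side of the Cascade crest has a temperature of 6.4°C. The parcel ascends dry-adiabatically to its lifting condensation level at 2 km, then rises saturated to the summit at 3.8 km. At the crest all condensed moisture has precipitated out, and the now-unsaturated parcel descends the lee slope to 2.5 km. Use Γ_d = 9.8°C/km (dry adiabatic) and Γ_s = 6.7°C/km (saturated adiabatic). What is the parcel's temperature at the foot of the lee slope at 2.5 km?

-7.62°C

Dry to 2000 m: -9.8 × 1.5 km = -14.7°C, so T = -8.3°C.
Saturated to 3800 m: -6.7 × 1.8 km = -12.06°C, so T = -20.36°C.
Dry descent to 2500 m: +9.8 × 1.3 km = +12.74°C, so T = -7.62°C.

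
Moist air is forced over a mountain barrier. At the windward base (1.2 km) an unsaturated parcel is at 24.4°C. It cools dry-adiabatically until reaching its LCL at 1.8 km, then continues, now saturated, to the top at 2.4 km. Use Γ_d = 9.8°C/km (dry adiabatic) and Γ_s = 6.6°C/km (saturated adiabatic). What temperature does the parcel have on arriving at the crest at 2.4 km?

14.56°C

From 1200 m to 1800 m (dry): cools by 9.8 × 0.6 = 5.88°C, giving 18.52°C.
From 1800 m to 2400 m (saturated): cools by 6.6 × 0.6 = 3.96°C, giving 14.56°C.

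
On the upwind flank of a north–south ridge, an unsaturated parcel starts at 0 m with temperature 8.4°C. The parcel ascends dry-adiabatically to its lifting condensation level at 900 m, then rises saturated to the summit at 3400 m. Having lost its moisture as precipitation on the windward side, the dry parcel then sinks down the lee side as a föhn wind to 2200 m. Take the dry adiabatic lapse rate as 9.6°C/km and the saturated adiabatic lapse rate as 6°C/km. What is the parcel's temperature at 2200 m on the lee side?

0 → 900 m (dry, 9.6°C/km): ΔT = -9.6 × 0.9 = -8.64°C → T = -0.24°C
900 → 3400 m (saturated, 6°C/km): ΔT = -6 × 2.5 = -15°C → T = -15.24°C
3400 → 2200 m (dry descent, 9.6°C/km): ΔT = +9.6 × 1.2 = +11.52°C → T = -3.72°C

-3.72°C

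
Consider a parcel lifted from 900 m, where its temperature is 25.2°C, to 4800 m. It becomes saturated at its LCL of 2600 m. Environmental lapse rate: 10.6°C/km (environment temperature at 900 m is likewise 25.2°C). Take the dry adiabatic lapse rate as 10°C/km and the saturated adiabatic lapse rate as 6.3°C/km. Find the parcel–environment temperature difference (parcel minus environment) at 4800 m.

+10.48°C (parcel warmer than environment)

Parcel:
  Dry to 2600 m: -10 × 1.7 km = -17°C, so T = 8.2°C.
  Saturated to 4800 m: -6.3 × 2.2 km = -13.86°C, so T = -5.66°C.
Environment:
  Environment to 4800 m: -10.6 × 3.9 km = -41.34°C, so T = -16.14°C.
T_parcel − T_env = -5.66 − (-16.14) = +10.48°C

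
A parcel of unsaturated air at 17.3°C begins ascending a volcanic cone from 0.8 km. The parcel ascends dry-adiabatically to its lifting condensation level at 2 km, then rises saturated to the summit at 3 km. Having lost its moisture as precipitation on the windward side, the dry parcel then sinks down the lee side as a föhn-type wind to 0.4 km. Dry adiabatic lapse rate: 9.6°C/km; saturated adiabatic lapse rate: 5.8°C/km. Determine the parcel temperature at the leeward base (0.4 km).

From 800 m to 2000 m (dry): cools by 9.6 × 1.2 = 11.52°C, giving 5.78°C.
From 2000 m to 3000 m (saturated): cools by 5.8 × 1 = 5.8°C, giving -0.02°C.
From 3000 m to 400 m (dry descent): warms by 9.6 × 2.6 = 24.96°C, giving 24.94°C.

24.94°C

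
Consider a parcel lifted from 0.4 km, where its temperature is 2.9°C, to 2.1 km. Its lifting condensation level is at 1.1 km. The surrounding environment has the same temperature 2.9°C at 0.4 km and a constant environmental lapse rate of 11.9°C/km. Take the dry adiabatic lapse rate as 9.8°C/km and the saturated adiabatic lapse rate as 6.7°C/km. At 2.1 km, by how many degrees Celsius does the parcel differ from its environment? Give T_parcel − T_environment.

+6.67°C (parcel warmer than environment)

Parcel:
  From 400 m to 1100 m (dry): cools by 9.8 × 0.7 = 6.86°C, giving -3.96°C.
  From 1100 m to 2100 m (saturated): cools by 6.7 × 1 = 6.7°C, giving -10.66°C.
Environment:
  From 400 m to 2100 m (environment): cools by 11.9 × 1.7 = 20.23°C, giving -17.33°C.
T_parcel − T_env = -10.66 − (-17.33) = +6.67°C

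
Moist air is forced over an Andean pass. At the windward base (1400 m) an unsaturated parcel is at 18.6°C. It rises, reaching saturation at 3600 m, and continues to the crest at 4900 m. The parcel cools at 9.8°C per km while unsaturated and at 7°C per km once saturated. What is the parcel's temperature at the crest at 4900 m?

-12.06°C

From 1400 m to 3600 m (dry): cools by 9.8 × 2.2 = 21.56°C, giving -2.96°C.
From 3600 m to 4900 m (saturated): cools by 7 × 1.3 = 9.1°C, giving -12.06°C.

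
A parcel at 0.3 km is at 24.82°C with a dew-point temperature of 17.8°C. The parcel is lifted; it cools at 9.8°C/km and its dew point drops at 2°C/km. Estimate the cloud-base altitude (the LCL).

T and T_d converge at 9.8 − 2 = 7.8°C per km
Height above start = (24.82 − 17.8) / 7.8 = 0.9 km
LCL altitude = 300 m + 900 m = 1200 m

1.2 km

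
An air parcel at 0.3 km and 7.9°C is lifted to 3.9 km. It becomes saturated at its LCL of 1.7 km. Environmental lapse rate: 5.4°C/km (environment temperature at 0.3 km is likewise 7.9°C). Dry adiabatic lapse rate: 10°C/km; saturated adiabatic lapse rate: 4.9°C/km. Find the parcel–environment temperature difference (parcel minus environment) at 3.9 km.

-5.34°C (parcel cooler than environment)

Parcel:
  300 → 1700 m (dry, 10°C/km): ΔT = -10 × 1.4 = -14°C → T = -6.1°C
  1700 → 3900 m (saturated, 4.9°C/km): ΔT = -4.9 × 2.2 = -10.78°C → T = -16.88°C
Environment:
  300 → 3900 m (environment, 5.4°C/km): ΔT = -5.4 × 3.6 = -19.44°C → T = -11.54°C
T_parcel − T_env = -16.88 − (-11.54) = -5.34°C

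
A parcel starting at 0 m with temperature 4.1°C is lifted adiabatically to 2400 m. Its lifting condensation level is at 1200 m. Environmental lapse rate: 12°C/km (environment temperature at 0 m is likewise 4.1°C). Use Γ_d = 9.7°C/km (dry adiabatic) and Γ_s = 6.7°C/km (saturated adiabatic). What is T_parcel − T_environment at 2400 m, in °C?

Parcel:
  From 0 m to 1200 m (dry): cools by 9.7 × 1.2 = 11.64°C, giving -7.54°C.
  From 1200 m to 2400 m (saturated): cools by 6.7 × 1.2 = 8.04°C, giving -15.58°C.
Environment:
  From 0 m to 2400 m (environment): cools by 12 × 2.4 = 28.8°C, giving -24.7°C.
T_parcel − T_env = -15.58 − (-24.7) = +9.12°C

+9.12°C (parcel warmer than environment)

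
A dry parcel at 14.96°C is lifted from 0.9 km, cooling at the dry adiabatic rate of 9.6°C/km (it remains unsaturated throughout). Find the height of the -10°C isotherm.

Height above start = (14.96 − (-10)) / 9.6 = 2.6 km
Altitude = 900 m + 2600 m = 3500 m

3.5 km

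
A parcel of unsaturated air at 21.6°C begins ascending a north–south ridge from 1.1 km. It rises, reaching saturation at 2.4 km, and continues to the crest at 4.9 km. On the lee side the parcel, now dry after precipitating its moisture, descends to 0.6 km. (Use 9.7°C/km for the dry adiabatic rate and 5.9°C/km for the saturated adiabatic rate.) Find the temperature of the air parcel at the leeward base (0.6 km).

35.95°C

From 1100 m to 2400 m (dry): cools by 9.7 × 1.3 = 12.61°C, giving 8.99°C.
From 2400 m to 4900 m (saturated): cools by 5.9 × 2.5 = 14.75°C, giving -5.76°C.
From 4900 m to 600 m (dry descent): warms by 9.7 × 4.3 = 41.71°C, giving 35.95°C.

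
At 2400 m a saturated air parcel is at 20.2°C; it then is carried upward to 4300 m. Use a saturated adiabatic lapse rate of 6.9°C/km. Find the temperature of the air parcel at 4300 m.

2400 → 4300 m (saturated adiabatic, 6.9°C/km): ΔT = -6.9 × 1.9 = -13.11°C → T = 7.09°C

7.09°C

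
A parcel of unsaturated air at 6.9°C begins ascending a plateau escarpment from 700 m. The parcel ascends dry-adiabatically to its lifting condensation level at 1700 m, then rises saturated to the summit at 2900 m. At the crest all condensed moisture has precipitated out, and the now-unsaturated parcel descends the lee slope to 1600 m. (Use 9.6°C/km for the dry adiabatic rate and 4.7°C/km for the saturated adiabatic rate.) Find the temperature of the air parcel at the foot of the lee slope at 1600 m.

700 → 1700 m (dry, 9.6°C/km): ΔT = -9.6 × 1 = -9.6°C → T = -2.7°C
1700 → 2900 m (saturated, 4.7°C/km): ΔT = -4.7 × 1.2 = -5.64°C → T = -8.34°C
2900 → 1600 m (dry descent, 9.6°C/km): ΔT = +9.6 × 1.3 = +12.48°C → T = 4.14°C

4.14°C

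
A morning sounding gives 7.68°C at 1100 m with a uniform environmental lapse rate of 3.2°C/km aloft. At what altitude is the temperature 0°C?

3500 m

Height above start = (7.68 − 0) / 3.2 = 2.4 km
Altitude = 1100 m + 2400 m = 3500 m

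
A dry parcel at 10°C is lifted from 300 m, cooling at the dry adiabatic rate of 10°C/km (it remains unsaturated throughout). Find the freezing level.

Height above start = (10 − 0) / 10 = 1 km
Altitude = 300 m + 1000 m = 1300 m

1300 m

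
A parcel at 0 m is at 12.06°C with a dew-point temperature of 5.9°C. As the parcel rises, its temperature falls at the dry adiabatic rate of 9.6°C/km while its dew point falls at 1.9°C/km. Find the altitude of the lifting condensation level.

T and T_d converge at 9.6 − 1.9 = 7.7°C per km
Height above start = (12.06 − 5.9) / 7.7 = 0.8 km
LCL altitude = 0 m + 800 m = 800 m

800 m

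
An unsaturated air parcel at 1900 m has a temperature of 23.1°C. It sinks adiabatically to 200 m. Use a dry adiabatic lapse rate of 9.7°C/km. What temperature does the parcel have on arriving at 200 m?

39.59°C

1900–200 m, dry adiabatic: Δz = 1.7 km ⇒ ΔT = +16.49°C; T = 39.59°C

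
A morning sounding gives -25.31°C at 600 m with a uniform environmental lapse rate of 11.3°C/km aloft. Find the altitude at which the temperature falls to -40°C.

1900 m

Height above start = (-25.31 − (-40)) / 11.3 = 1.3 km
Altitude = 600 m + 1300 m = 1900 m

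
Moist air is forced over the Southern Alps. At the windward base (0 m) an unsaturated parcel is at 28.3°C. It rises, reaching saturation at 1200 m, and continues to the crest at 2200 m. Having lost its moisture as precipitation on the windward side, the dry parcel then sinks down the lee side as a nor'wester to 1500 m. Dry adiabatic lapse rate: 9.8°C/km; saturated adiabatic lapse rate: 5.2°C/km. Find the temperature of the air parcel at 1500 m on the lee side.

18.2°C

Dry to 1200 m: -9.8 × 1.2 km = -11.76°C, so T = 16.54°C.
Saturated to 2200 m: -5.2 × 1 km = -5.2°C, so T = 11.34°C.
Dry descent to 1500 m: +9.8 × 0.7 km = +6.86°C, so T = 18.2°C.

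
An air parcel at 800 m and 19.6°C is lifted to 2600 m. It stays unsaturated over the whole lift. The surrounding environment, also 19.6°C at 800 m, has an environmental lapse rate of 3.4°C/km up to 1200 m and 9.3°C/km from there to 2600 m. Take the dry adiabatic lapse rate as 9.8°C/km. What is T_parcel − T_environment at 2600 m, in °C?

-3.26°C (parcel cooler than environment)

Parcel:
  800 → 2600 m (dry, 9.8°C/km): ΔT = -9.8 × 1.8 = -17.64°C → T = 1.96°C
Environment:
  800 → 1200 m (environment, lower layer, 3.4°C/km): ΔT = -3.4 × 0.4 = -1.36°C → T = 18.24°C
  1200 → 2600 m (environment, upper layer, 9.3°C/km): ΔT = -9.3 × 1.4 = -13.02°C → T = 5.22°C
T_parcel − T_env = 1.96 − 5.22 = -3.26°C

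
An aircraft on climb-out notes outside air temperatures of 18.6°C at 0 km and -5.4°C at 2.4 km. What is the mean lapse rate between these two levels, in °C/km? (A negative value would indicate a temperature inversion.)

10°C/km

Γ = −ΔT/Δz = (18.6 − (-5.4)) / (2400 − 0) m
  = 24°C / 2.4 km = 10°C/km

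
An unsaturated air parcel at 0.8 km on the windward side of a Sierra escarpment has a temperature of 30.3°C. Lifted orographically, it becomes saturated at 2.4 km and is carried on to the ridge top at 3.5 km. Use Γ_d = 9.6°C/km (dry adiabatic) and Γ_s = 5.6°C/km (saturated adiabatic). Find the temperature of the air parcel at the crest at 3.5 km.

800–2400 m, dry: Δz = 1.6 km ⇒ ΔT = -15.36°C; T = 14.94°C
2400–3500 m, saturated: Δz = 1.1 km ⇒ ΔT = -6.16°C; T = 8.78°C

8.78°C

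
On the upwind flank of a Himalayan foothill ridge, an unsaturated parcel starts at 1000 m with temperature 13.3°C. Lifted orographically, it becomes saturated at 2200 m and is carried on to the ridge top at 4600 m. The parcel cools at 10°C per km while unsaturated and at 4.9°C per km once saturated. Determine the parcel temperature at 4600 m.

From 1000 m to 2200 m (dry): cools by 10 × 1.2 = 12°C, giving 1.3°C.
From 2200 m to 4600 m (saturated): cools by 4.9 × 2.4 = 11.76°C, giving -10.46°C.

-10.46°C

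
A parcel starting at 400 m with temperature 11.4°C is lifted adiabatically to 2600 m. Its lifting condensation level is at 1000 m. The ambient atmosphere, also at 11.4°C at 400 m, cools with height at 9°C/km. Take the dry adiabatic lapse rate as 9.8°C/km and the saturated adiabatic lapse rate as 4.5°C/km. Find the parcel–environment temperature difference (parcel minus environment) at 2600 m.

+6.72°C (parcel warmer than environment)

Parcel:
  From 400 m to 1000 m (dry): cools by 9.8 × 0.6 = 5.88°C, giving 5.52°C.
  From 1000 m to 2600 m (saturated): cools by 4.5 × 1.6 = 7.2°C, giving -1.68°C.
Environment:
  From 400 m to 2600 m (environment): cools by 9 × 2.2 = 19.8°C, giving -8.4°C.
T_parcel − T_env = -1.68 − (-8.4) = +6.72°C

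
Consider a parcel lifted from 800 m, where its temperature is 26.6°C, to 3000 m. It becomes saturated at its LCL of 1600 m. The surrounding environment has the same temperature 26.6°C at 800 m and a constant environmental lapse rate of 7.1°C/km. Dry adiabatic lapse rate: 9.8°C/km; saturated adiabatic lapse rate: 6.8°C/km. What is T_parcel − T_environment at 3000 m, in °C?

Parcel:
  800–1600 m, dry: Δz = 0.8 km ⇒ ΔT = -7.84°C; T = 18.76°C
  1600–3000 m, saturated: Δz = 1.4 km ⇒ ΔT = -9.52°C; T = 9.24°C
Environment:
  800–3000 m, environment: Δz = 2.2 km ⇒ ΔT = -15.62°C; T = 10.98°C
T_parcel − T_env = 9.24 − 10.98 = -1.74°C

-1.74°C (parcel cooler than environment)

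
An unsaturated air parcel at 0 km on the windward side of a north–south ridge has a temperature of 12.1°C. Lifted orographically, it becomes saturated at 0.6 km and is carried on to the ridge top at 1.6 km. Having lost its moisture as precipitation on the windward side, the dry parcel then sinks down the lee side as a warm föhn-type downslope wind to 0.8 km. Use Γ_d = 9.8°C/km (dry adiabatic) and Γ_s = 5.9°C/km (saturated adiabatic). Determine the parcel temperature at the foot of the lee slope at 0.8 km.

0–600 m, dry: Δz = 0.6 km ⇒ ΔT = -5.88°C; T = 6.22°C
600–1600 m, saturated: Δz = 1 km ⇒ ΔT = -5.9°C; T = 0.32°C
1600–800 m, dry descent: Δz = 0.8 km ⇒ ΔT = +7.84°C; T = 8.16°C

8.16°C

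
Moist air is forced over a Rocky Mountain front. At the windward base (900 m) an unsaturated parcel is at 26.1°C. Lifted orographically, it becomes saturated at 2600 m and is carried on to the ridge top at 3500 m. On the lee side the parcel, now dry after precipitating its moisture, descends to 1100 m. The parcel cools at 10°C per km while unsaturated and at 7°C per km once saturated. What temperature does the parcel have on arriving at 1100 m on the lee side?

26.8°C

Dry to 2600 m: -10 × 1.7 km = -17°C, so T = 9.1°C.
Saturated to 3500 m: -7 × 0.9 km = -6.3°C, so T = 2.8°C.
Dry descent to 1100 m: +10 × 2.4 km = +24°C, so T = 26.8°C.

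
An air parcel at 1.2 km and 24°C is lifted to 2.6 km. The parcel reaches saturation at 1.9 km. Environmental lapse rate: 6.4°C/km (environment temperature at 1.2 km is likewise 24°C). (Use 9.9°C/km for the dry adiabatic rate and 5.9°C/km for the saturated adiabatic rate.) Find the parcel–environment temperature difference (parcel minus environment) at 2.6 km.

Parcel:
  From 1200 m to 1900 m (dry): cools by 9.9 × 0.7 = 6.93°C, giving 17.07°C.
  From 1900 m to 2600 m (saturated): cools by 5.9 × 0.7 = 4.13°C, giving 12.94°C.
Environment:
  From 1200 m to 2600 m (environment): cools by 6.4 × 1.4 = 8.96°C, giving 15.04°C.
T_parcel − T_env = 12.94 − 15.04 = -2.1°C

-2.1°C (parcel cooler than environment)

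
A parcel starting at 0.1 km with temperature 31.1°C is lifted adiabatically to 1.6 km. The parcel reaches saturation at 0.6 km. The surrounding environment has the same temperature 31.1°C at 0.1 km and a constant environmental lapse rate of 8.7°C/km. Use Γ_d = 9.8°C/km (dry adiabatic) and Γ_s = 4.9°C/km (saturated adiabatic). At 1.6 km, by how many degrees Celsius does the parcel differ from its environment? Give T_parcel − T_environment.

Parcel:
  From 100 m to 600 m (dry): cools by 9.8 × 0.5 = 4.9°C, giving 26.2°C.
  From 600 m to 1600 m (saturated): cools by 4.9 × 1 = 4.9°C, giving 21.3°C.
Environment:
  From 100 m to 1600 m (environment): cools by 8.7 × 1.5 = 13.05°C, giving 18.05°C.
T_parcel − T_env = 21.3 − 18.05 = +3.25°C

+3.25°C (parcel warmer than environment)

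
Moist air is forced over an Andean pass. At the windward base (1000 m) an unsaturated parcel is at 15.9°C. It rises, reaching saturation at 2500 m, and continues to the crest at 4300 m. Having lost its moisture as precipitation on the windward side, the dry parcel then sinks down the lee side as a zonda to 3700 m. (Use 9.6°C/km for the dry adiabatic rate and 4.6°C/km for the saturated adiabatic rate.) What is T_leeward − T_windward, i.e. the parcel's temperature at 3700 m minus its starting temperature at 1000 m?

-16.92°C

1000–2500 m, dry: Δz = 1.5 km ⇒ ΔT = -14.4°C; T = 1.5°C
2500–4300 m, saturated: Δz = 1.8 km ⇒ ΔT = -8.28°C; T = -6.78°C
4300–3700 m, dry descent: Δz = 0.6 km ⇒ ΔT = +5.76°C; T = -1.02°C
Net change vs windward start: -1.02 − 15.9 = -16.92°C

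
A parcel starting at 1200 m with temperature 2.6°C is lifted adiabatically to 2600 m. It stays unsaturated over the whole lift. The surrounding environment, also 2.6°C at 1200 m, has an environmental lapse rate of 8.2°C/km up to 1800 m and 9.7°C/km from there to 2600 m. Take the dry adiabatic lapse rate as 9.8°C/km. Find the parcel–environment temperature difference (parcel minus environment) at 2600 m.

-1.04°C (parcel cooler than environment)

Parcel:
  From 1200 m to 2600 m (dry): cools by 9.8 × 1.4 = 13.72°C, giving -11.12°C.
Environment:
  From 1200 m to 1800 m (environment, lower layer): cools by 8.2 × 0.6 = 4.92°C, giving -2.32°C.
  From 1800 m to 2600 m (environment, upper layer): cools by 9.7 × 0.8 = 7.76°C, giving -10.08°C.
T_parcel − T_env = -11.12 − (-10.08) = -1.04°C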